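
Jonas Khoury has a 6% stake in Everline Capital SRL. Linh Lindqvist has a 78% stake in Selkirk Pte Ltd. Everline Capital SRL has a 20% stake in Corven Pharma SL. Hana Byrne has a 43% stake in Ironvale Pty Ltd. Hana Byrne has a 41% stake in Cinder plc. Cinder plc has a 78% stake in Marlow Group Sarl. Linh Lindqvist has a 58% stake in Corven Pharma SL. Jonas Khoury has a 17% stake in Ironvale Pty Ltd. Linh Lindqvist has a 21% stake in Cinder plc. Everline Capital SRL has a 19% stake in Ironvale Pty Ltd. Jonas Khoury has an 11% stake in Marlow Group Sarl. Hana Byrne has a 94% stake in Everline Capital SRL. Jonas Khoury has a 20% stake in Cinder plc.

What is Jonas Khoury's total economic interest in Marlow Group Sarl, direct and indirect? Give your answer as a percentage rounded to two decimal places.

Jonas reaches Marlow along 2 paths.
Via Cinder: 20% × 78% = 15.6%.
Direct stake: 11% = 11%.
Total: 15.6% + 11% = 26.6%.
Rounded: 26.60%.

26.60%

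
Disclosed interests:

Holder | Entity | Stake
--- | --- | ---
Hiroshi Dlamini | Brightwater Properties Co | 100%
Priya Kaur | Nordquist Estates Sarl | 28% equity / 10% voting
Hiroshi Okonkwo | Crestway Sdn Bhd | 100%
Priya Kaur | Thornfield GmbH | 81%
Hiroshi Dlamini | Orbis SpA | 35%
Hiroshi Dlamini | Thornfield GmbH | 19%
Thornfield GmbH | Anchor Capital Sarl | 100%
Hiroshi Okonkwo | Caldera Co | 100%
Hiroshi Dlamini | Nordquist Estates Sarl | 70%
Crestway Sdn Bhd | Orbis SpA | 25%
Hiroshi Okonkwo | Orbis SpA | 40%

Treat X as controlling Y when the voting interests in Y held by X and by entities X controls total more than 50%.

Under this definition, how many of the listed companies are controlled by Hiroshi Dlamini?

2

Hiroshi Dlamini holds 70% of Nordquist, so Hiroshi Dlamini controls Nordquist.
Hiroshi Dlamini holds 100% of Brightwater, so Hiroshi Dlamini controls Brightwater.
No other company's threshold is met.
Hiroshi Dlamini controls 2 companies.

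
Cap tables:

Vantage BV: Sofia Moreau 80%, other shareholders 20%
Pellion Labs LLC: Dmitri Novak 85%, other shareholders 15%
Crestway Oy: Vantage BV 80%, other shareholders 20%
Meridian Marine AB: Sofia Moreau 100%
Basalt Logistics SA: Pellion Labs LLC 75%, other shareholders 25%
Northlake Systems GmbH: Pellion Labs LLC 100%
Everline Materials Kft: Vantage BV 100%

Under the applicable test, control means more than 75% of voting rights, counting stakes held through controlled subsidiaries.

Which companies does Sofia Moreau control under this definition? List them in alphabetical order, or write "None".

Crestway Oy, Everline Materials Kft, Meridian Marine AB, Vantage BV

Sofia holds 80% of Vantage, so Sofia controls Vantage.
Vantage holds 80% of Crestway, so Sofia controls Crestway.
Sofia holds 100% of Meridian, so Sofia controls Meridian.
Vantage holds 100% of Everline, so Sofia controls Everline.
No other company's threshold is met.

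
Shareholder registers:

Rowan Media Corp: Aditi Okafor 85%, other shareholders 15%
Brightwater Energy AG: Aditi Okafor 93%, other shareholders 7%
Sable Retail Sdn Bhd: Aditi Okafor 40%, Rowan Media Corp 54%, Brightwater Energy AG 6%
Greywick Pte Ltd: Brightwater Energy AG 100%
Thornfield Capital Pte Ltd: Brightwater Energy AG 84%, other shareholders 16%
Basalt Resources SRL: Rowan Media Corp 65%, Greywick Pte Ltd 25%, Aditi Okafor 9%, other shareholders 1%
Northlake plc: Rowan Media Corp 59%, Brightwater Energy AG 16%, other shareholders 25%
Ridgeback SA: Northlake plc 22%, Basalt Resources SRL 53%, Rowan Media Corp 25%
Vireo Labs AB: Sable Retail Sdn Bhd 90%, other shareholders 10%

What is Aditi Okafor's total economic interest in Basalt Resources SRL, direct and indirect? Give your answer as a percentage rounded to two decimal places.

87.50%

Aditi reaches Basalt along 3 paths.
Via Rowan: 85% × 65% = 55.25%.
Via Brightwater → Greywick: 93% × 100% × 25% = 23.25%.
Direct stake: 9% = 9%.
Total: 55.25% + 23.25% + 9% = 87.5%.
Rounded: 87.50%.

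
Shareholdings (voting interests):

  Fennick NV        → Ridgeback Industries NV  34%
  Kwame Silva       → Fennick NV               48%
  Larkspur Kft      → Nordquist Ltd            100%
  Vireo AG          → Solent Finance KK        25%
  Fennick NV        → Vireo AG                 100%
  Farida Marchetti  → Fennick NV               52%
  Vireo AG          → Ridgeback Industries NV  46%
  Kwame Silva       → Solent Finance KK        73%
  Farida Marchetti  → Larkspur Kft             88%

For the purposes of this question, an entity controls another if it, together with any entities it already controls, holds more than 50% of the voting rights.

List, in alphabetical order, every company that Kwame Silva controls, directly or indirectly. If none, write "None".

Kwame holds 73% of Solent, so Kwame controls Solent.
No other company's threshold is met.

Solent Finance KK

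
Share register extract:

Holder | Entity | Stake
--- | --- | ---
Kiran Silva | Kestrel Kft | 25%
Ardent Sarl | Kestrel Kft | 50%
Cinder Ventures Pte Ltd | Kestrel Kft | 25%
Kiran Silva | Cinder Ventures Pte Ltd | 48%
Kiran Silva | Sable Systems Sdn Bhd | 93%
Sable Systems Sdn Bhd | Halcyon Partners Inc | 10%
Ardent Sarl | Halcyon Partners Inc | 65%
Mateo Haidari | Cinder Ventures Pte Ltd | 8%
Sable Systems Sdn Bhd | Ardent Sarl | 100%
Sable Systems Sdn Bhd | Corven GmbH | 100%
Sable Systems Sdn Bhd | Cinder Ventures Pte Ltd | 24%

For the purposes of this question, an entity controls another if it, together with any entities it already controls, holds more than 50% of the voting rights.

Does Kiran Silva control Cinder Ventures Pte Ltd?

Kiran holds 93% of Sable, so Kiran controls Sable.
Sable and Kiran together hold 24% + 48% = 72% of Cinder, so Kiran controls Cinder.

Yes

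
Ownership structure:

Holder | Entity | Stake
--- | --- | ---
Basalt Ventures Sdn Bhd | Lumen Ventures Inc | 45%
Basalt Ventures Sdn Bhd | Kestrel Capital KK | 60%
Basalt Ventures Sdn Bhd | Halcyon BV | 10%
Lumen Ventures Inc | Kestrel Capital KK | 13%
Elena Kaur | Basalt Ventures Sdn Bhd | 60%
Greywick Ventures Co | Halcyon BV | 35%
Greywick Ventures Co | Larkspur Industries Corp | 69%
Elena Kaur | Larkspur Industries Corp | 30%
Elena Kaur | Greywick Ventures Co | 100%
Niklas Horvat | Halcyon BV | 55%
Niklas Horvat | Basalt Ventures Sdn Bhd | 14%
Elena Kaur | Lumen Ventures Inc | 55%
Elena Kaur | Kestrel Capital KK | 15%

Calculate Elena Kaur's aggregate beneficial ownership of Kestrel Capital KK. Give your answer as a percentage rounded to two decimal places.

61.66%

Elena reaches Kestrel along 4 paths.
Via Lumen: 55% × 13% = 7.15%.
Via Basalt → Lumen: 60% × 45% × 13% = 3.51%.
Via Basalt: 60% × 60% = 36%.
Direct stake: 15% = 15%.
Total: 7.15% + 3.51% + 36% + 15% = 61.66%.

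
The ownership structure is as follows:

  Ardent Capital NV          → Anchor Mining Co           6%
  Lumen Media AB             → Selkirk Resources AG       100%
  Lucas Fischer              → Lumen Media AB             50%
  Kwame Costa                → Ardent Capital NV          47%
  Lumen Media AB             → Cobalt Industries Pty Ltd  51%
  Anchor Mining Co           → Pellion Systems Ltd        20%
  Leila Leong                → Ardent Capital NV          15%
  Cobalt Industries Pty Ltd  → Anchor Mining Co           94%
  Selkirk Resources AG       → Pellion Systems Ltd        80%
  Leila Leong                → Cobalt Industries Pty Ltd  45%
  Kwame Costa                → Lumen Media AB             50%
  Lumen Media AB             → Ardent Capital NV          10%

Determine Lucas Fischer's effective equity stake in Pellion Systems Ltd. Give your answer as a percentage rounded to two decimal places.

44.85%

Lucas reaches Pellion along 3 paths.
Via Lumen → Selkirk: 50% × 100% × 80% = 40%.
Via Lumen → Cobalt → Anchor: 50% × 51% × 94% × 20% = 4.794%.
Via Lumen → Ardent → Anchor: 50% × 10% × 6% × 20% = 0.06%.
Total: 40% + 4.794% + 0.06% = 44.854%.
Rounded: 44.85%.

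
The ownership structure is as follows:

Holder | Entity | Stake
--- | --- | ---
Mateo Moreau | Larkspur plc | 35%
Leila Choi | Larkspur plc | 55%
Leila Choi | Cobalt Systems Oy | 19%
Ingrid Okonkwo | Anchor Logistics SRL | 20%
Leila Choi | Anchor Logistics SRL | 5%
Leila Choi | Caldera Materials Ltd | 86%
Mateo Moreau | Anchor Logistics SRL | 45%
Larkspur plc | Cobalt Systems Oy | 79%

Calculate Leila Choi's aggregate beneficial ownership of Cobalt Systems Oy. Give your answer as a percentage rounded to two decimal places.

62.45%

Leila reaches Cobalt along 2 paths.
Via Larkspur: 55% × 79% = 43.45%.
Direct stake: 19% = 19%.
Total: 43.45% + 19% = 62.45%.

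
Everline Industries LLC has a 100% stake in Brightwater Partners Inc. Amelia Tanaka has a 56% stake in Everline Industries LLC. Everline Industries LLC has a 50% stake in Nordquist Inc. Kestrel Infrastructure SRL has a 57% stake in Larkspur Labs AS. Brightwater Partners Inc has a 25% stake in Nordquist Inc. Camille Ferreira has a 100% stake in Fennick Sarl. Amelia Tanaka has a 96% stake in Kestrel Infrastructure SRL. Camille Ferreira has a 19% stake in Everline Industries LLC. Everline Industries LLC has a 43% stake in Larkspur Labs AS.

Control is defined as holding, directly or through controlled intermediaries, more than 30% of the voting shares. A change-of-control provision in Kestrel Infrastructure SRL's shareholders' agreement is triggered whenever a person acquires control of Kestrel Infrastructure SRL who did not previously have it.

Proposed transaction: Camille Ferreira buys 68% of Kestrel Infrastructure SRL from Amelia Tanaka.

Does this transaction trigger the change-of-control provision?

Yes

The purchase adds only to Camille's holdings (Amelia's stake shrinks), so Camille is the only person who could newly come to control Kestrel.
Camille holds 100% of Fennick, so Camille controls Fennick.
Neither Camille nor any entity Camille controls holds any voting interest in Kestrel.
So before the transaction, Camille does not control Kestrel.
After the purchase, Camille holds 68% of Kestrel directly, and Amelia's stake falls to 28%.
Camille holds 68% of Kestrel, so Camille controls Kestrel.
Camille did not control Kestrel before and does after, so the clause is triggered.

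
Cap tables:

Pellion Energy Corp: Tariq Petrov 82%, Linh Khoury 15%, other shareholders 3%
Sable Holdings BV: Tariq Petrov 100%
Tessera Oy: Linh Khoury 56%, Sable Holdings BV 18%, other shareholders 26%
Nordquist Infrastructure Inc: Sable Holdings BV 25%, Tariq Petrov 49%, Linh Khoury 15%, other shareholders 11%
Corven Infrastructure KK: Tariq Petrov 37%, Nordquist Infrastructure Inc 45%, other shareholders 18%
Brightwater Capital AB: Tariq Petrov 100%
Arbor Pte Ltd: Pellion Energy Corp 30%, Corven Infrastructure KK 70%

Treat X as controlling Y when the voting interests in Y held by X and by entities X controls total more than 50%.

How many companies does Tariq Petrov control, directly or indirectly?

Tariq holds 82% of Pellion, so Tariq controls Pellion.
Tariq holds 100% of Sable, so Tariq controls Sable.
Sable and Tariq together hold 25% + 49% = 74% of Nordquist, so Tariq controls Nordquist.
Tariq and Nordquist together hold 37% + 45% = 82% of Corven, so Tariq controls Corven.
Tariq holds 100% of Brightwater, so Tariq controls Brightwater.
Pellion and Corven together hold 30% + 70% = 100% of Arbor, so Tariq controls Arbor.
No other company's threshold is met.
Tariq controls 6 companies.

6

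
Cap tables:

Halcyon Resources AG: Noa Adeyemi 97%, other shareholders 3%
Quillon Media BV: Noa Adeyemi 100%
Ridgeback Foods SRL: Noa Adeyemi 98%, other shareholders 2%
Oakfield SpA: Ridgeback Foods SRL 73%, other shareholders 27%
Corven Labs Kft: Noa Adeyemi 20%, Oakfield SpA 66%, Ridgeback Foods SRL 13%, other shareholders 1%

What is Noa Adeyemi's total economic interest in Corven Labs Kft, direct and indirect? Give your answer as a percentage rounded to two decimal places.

79.96%

Noa reaches Corven along 3 paths.
Direct stake: 20% = 20%.
Via Ridgeback → Oakfield: 98% × 73% × 66% = 47.2164%.
Via Ridgeback: 98% × 13% = 12.74%.
Total: 20% + 47.2164% + 12.74% = 79.9564%.
Rounded: 79.96%.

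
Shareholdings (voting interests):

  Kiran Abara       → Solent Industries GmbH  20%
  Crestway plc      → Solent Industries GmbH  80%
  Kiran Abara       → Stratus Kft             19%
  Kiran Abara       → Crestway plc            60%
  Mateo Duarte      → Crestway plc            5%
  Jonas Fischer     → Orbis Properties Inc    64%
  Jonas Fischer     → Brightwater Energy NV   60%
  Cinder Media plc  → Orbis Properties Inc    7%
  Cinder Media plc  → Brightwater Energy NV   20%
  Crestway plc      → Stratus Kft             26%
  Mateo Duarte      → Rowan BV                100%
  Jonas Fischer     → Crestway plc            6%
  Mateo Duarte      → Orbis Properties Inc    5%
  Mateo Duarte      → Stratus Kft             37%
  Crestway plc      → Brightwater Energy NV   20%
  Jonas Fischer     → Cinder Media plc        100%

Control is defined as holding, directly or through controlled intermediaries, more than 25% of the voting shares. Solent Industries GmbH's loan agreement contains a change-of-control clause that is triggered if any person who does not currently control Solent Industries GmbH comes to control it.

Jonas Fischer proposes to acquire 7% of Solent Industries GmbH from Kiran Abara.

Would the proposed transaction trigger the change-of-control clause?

The purchase adds only to Jonas's holdings (Kiran's stake shrinks), so Jonas is the only person who could newly come to control Solent.
Jonas holds 100% of Cinder, so Jonas controls Cinder.
Jonas and Cinder together hold 60% + 20% = 80% of Brightwater, so Jonas controls Brightwater.
Cinder and Jonas together hold 7% + 64% = 71% of Orbis, so Jonas controls Orbis.
Neither Jonas nor any entity Jonas controls holds any voting interest in Solent.
So before the transaction, Jonas does not control Solent.
After the purchase, Jonas holds 7% of Solent directly, and Kiran's stake falls to 13%.
After the transaction, Jonas's side holds 7% of Solent, not > 25%, so Jonas still does not control Solent.
No new person acquires control, so the clause is not triggered.

No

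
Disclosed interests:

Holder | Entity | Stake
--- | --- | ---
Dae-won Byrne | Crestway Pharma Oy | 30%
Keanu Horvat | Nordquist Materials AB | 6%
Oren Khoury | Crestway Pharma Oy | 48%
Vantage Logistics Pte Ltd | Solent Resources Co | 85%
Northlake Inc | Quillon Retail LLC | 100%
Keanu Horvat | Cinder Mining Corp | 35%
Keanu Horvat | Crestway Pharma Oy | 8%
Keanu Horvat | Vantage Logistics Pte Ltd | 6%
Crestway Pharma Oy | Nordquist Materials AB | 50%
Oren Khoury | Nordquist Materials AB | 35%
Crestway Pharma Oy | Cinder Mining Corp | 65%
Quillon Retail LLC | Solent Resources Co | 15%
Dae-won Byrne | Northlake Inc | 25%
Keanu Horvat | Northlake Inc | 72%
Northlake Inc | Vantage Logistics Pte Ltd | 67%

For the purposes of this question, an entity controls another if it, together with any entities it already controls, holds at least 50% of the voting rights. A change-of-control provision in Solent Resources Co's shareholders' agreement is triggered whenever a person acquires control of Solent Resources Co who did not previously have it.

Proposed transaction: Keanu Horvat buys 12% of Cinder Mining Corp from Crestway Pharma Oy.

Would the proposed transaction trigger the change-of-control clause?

The purchase adds only to Keanu's holdings (Crestway's stake shrinks), so Keanu is the only person who could newly come to control Solent.
Keanu holds 72% of Northlake, so Keanu controls Northlake.
Northlake holds 100% of Quillon, so Keanu controls Quillon.
Northlake and Keanu together hold 67% + 6% = 73% of Vantage, so Keanu controls Vantage.
Vantage and Quillon together hold 85% + 15% = 100% of Solent, so Keanu controls Solent.
So Keanu already controls Solent before the transaction.
After the purchase, Keanu's direct stake in Cinder rises to 35% + 12% = 47%, and Crestway's stake falls to 53%.
Keanu controlled Solent already, so this is not a new person acquiring control; every other person's position is unchanged or reduced.
No new person acquires control, so the clause is not triggered.

No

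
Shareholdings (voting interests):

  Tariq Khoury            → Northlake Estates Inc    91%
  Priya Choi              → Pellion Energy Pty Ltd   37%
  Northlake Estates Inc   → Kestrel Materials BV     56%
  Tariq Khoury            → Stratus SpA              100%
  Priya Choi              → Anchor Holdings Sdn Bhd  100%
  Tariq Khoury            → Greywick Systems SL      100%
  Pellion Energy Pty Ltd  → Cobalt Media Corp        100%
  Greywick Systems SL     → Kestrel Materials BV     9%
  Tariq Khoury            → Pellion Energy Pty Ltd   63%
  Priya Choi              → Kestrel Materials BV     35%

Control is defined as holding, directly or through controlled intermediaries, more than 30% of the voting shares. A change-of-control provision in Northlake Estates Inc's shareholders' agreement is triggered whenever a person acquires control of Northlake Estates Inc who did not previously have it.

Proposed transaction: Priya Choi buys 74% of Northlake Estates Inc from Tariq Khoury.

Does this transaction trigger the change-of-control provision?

Yes

The purchase adds only to Priya's holdings (Tariq's stake shrinks), so Priya is the only person who could newly come to control Northlake.
Priya holds 100% of Anchor, so Priya controls Anchor.
Priya holds 37% of Pellion, so Priya controls Pellion.
Pellion holds 100% of Cobalt, so Priya controls Cobalt.
Priya holds 35% of Kestrel, so Priya controls Kestrel.
Neither Priya nor any entity Priya controls holds any voting interest in Northlake.
So before the transaction, Priya does not control Northlake.
After the purchase, Priya holds 74% of Northlake directly, and Tariq's stake falls to 17%.
Priya holds 74% of Northlake, so Priya controls Northlake.
Priya did not control Northlake before and does after, so the clause is triggered.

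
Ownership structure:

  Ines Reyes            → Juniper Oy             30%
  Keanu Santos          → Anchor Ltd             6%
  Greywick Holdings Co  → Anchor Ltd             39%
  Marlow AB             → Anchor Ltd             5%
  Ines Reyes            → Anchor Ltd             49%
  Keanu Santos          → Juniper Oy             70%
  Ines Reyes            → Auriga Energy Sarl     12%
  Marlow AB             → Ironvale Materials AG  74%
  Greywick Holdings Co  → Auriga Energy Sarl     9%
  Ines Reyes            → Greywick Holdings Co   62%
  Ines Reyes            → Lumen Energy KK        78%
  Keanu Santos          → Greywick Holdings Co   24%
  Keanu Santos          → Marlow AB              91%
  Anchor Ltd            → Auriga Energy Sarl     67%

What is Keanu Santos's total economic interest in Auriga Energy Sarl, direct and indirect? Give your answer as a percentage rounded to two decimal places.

15.50%

Keanu reaches Auriga along 4 paths.
Via Greywick: 24% × 9% = 2.16%.
Via Marlow → Anchor: 91% × 5% × 67% = 3.0485%.
Via Greywick → Anchor: 24% × 39% × 67% = 6.2712%.
Via Anchor: 6% × 67% = 4.02%.
Total: 2.16% + 3.0485% + 6.2712% + 4.02% = 15.4997%.
Rounded: 15.50%.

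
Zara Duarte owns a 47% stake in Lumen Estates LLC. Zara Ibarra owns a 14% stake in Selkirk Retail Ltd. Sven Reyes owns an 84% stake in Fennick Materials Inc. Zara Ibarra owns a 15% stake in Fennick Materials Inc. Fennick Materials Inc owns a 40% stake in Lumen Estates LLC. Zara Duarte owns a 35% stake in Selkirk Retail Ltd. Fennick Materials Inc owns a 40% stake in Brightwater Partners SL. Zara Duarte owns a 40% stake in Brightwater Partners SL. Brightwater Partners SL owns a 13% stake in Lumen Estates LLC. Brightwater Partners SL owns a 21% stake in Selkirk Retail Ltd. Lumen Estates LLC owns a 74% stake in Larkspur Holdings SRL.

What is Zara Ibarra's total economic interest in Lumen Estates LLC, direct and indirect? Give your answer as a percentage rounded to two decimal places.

Zara Ibarra reaches Lumen along 2 paths.
Via Fennick → Brightwater: 15% × 40% × 13% = 0.78%.
Via Fennick: 15% × 40% = 6%.
Total: 0.78% + 6% = 6.78%.

6.78%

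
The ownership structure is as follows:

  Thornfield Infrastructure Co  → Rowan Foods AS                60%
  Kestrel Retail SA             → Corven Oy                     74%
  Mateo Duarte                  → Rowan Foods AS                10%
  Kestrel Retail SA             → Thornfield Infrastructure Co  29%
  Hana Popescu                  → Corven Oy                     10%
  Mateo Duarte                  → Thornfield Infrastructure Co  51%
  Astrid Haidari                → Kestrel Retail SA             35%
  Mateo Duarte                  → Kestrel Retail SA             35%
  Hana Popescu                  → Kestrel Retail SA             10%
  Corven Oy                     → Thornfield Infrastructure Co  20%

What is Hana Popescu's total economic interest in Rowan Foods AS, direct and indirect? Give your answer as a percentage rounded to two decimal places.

Hana reaches Rowan along 3 paths.
Via Kestrel → Thornfield: 10% × 29% × 60% = 1.74%.
Via Kestrel → Corven → Thornfield: 10% × 74% × 20% × 60% = 0.888%.
Via Corven → Thornfield: 10% × 20% × 60% = 1.2%.
Total: 1.74% + 0.888% + 1.2% = 3.828%.
Rounded: 3.83%.

3.83%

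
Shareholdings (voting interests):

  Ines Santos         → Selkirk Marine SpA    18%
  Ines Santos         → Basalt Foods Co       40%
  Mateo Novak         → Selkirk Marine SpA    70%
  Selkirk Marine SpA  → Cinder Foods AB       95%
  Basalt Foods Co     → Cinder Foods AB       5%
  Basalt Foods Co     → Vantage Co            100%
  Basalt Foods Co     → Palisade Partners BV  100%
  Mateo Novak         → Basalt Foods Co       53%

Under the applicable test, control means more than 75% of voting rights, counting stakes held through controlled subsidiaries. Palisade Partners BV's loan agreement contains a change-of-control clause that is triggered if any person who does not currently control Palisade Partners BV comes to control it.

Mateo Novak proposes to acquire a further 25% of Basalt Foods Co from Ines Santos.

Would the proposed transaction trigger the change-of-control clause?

Yes

The purchase adds only to Mateo's holdings (Ines's stake shrinks), so Mateo is the only person who could newly come to control Palisade.
Mateo's largest direct stake is 70% in Selkirk, which does not meet the threshold, so Mateo controls no company.
Neither Mateo nor any entity Mateo controls holds any voting interest in Palisade.
So before the transaction, Mateo does not control Palisade.
After the purchase, Mateo's direct stake in Basalt rises to 53% + 25% = 78%, and Ines's stake falls to 15%.
Mateo holds 78% of Basalt, so Mateo controls Basalt.
Basalt holds 100% of Palisade, so Mateo controls Palisade.
Mateo did not control Palisade before and does after, so the clause is triggered.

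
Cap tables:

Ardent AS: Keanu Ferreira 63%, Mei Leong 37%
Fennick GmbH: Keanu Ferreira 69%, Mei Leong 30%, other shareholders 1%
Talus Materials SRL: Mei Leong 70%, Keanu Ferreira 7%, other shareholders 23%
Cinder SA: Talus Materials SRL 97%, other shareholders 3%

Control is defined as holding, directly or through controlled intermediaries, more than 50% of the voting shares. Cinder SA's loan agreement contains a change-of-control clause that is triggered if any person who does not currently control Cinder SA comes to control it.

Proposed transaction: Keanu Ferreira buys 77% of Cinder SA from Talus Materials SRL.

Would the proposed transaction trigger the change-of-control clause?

Yes

The purchase adds only to Keanu's holdings (Talus's stake shrinks), so Keanu is the only person who could newly come to control Cinder.
Keanu holds 63% of Ardent, so Keanu controls Ardent.
Keanu holds 69% of Fennick, so Keanu controls Fennick.
Neither Keanu nor any entity Keanu controls holds any voting interest in Cinder.
So before the transaction, Keanu does not control Cinder.
After the purchase, Keanu holds 77% of Cinder directly, and Talus's stake falls to 20%.
Keanu holds 77% of Cinder, so Keanu controls Cinder.
Keanu did not control Cinder before and does after, so the clause is triggered.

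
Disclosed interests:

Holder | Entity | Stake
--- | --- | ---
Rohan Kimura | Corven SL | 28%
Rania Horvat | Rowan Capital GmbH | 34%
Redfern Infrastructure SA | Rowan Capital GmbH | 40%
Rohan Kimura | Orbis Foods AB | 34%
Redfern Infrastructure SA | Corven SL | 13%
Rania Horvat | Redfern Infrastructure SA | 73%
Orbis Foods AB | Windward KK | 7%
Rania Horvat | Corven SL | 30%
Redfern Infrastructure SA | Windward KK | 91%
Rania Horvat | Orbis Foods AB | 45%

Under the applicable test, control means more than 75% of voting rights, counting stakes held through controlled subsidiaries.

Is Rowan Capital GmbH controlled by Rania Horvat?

Rania's largest direct stake is 73% in Redfern, which does not meet the threshold, so Rania controls no company.
In Rowan, Rania's side holds only 34%, not > 75%.
So Rania does not control Rowan.

No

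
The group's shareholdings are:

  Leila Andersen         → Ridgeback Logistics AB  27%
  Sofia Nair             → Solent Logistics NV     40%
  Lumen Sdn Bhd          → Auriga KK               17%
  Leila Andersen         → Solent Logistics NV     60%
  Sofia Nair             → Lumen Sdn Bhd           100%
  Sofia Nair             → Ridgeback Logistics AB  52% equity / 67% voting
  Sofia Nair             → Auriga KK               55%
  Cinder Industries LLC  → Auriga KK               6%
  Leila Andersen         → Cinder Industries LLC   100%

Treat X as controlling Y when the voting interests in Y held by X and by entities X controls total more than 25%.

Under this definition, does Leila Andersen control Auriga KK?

No

Leila holds 60% of Solent, so Leila controls Solent.
Leila holds 27% of Ridgeback, so Leila controls Ridgeback.
Leila holds 100% of Cinder, so Leila controls Cinder.
In Auriga, Leila's side holds only 6%, not > 25%.
So Leila does not control Auriga.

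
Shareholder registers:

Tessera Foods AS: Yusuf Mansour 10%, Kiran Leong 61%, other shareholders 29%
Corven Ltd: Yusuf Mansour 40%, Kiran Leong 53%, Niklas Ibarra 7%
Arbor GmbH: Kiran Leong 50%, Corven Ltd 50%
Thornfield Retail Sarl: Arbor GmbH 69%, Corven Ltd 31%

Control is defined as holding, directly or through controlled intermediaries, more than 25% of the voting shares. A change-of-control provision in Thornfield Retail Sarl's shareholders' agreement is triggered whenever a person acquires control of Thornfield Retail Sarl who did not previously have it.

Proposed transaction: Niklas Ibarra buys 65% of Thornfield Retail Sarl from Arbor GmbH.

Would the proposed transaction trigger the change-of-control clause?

The purchase adds only to Niklas's holdings (Arbor's stake shrinks), so Niklas is the only person who could newly come to control Thornfield.
Niklas's largest direct stake is 7% in Corven, which does not meet the threshold, so Niklas controls no company.
Neither Niklas nor any entity Niklas controls holds any voting interest in Thornfield.
So before the transaction, Niklas does not control Thornfield.
After the purchase, Niklas holds 65% of Thornfield directly, and Arbor's stake falls to 4%.
Niklas holds 65% of Thornfield, so Niklas controls Thornfield.
Niklas did not control Thornfield before and does after, so the clause is triggered.

Yes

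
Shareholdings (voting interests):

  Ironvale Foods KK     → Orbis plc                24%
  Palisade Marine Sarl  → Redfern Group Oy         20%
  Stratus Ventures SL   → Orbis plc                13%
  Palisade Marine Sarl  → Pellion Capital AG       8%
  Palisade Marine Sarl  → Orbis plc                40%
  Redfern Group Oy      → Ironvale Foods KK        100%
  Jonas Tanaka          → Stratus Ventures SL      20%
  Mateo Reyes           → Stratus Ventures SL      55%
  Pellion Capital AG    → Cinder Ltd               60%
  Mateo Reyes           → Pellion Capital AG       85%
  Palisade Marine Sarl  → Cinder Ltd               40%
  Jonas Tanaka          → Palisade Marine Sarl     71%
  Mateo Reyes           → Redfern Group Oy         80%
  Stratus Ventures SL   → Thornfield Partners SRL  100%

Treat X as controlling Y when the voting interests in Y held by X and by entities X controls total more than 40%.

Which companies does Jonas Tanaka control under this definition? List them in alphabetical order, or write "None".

Palisade Marine Sarl

Jonas holds 71% of Palisade, so Jonas controls Palisade.
No other company's threshold is met.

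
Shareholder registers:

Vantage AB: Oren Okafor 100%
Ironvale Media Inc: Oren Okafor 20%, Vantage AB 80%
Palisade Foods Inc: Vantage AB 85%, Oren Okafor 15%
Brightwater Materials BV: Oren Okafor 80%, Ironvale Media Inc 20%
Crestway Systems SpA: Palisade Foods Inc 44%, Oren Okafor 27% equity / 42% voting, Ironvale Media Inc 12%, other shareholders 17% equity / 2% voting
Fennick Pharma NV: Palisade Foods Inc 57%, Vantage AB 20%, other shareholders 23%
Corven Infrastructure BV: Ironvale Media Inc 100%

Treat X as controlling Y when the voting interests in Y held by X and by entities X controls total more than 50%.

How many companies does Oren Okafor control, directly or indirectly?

7

Oren holds 100% of Vantage, so Oren controls Vantage.
Oren and Vantage together hold 20% + 80% = 100% of Ironvale, so Oren controls Ironvale.
Vantage and Oren together hold 85% + 15% = 100% of Palisade, so Oren controls Palisade.
Oren and Ironvale together hold 80% + 20% = 100% of Brightwater, so Oren controls Brightwater.
Palisade and Oren and Ironvale together hold 44% + 42% + 12% = 98% of Crestway, so Oren controls Crestway.
Palisade and Vantage together hold 57% + 20% = 77% of Fennick, so Oren controls Fennick.
Ironvale holds 100% of Corven, so Oren controls Corven.
Oren controls 7 companies.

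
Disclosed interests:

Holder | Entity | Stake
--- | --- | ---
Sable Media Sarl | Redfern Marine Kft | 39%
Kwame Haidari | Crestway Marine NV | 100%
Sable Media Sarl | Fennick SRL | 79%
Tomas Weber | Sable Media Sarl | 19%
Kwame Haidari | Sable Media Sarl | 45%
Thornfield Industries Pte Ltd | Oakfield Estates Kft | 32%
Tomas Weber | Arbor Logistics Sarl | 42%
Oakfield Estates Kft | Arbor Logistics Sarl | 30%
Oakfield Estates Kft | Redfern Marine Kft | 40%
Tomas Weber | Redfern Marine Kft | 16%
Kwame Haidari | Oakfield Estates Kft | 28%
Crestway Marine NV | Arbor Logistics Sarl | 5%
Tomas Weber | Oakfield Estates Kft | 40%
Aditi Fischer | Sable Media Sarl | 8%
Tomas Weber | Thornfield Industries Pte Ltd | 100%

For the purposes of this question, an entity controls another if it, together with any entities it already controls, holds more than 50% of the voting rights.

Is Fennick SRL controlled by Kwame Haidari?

No

Kwame holds 100% of Crestway, so Kwame controls Crestway.
Neither Kwame nor any entity Kwame controls holds any voting interest in Fennick.
So Kwame does not control Fennick.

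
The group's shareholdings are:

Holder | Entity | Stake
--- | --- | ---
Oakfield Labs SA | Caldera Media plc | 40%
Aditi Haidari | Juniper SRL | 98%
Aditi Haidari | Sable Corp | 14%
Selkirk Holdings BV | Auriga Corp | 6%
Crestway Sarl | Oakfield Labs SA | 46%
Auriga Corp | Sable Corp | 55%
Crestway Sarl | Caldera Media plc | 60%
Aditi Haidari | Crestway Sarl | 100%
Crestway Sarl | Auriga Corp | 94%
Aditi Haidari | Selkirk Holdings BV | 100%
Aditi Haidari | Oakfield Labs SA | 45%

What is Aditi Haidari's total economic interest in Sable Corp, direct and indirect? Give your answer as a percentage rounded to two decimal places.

69.00%

Aditi reaches Sable along 3 paths.
Direct stake: 14% = 14%.
Via Selkirk → Auriga: 100% × 6% × 55% = 3.3%.
Via Crestway → Auriga: 100% × 94% × 55% = 51.7%.
Total: 14% + 3.3% + 51.7% = 69%.
Rounded: 69.00%.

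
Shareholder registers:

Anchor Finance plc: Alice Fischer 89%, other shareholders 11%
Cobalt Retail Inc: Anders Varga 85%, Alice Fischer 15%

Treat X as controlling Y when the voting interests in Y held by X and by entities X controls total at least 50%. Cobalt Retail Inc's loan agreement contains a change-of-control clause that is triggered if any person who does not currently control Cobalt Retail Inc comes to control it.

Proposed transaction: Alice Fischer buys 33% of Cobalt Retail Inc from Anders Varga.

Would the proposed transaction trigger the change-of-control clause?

The purchase adds only to Alice's holdings (Anders's stake shrinks), so Alice is the only person who could newly come to control Cobalt.
Alice holds 89% of Anchor, so Alice controls Anchor.
In Cobalt, Alice's side holds only 15%, not ≥ 50%.
So before the transaction, Alice does not control Cobalt.
After the purchase, Alice's direct stake in Cobalt rises to 15% + 33% = 48%, and Anders's stake falls to 52%.
After the transaction, Alice's side holds 48% of Cobalt, not ≥ 50%, so Alice still does not control Cobalt.
No new person acquires control, so the clause is not triggered.

No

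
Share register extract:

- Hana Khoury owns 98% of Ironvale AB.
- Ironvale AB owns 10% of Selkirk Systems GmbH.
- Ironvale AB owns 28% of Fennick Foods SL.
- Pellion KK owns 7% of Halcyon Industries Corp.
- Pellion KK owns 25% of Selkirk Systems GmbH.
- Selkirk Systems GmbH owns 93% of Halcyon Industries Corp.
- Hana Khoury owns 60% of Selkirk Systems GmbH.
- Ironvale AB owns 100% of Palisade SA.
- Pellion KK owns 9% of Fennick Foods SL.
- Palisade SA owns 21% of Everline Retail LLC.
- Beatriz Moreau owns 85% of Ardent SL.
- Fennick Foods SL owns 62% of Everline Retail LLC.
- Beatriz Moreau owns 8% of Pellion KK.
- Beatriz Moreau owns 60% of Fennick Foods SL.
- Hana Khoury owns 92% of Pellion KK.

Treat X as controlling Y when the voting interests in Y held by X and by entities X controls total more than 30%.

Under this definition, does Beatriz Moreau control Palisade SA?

No

Beatriz holds 60% of Fennick, so Beatriz controls Fennick.
Fennick holds 62% of Everline, so Beatriz controls Everline.
Beatriz holds 85% of Ardent, so Beatriz controls Ardent.
Neither Beatriz nor any entity Beatriz controls holds any voting interest in Palisade.
So Beatriz does not control Palisade.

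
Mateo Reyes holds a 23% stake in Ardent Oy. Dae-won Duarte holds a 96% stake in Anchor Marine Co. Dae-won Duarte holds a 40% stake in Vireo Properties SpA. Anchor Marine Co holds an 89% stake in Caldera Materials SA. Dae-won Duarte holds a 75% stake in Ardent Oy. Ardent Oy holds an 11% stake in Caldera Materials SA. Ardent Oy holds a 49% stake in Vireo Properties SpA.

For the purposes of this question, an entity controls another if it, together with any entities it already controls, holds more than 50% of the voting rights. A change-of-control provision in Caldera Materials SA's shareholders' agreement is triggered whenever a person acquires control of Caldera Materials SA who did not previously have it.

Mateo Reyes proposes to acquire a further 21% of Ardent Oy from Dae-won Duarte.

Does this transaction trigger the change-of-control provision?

No

The purchase adds only to Mateo's holdings (Dae-won's stake shrinks), so Mateo is the only person who could newly come to control Caldera.
Mateo's largest direct stake is 23% in Ardent, which does not meet the threshold, so Mateo controls no company.
Neither Mateo nor any entity Mateo controls holds any voting interest in Caldera.
So before the transaction, Mateo does not control Caldera.
After the purchase, Mateo's direct stake in Ardent rises to 23% + 21% = 44%, and Dae-won's stake falls to 54%.
Mateo's side now holds 44% of Ardent, not > 50%, so Mateo still does not control Ardent.
After the transaction, neither Mateo nor any entity Mateo controls holds a voting interest in Caldera, so Mateo still does not control it.
No new person acquires control, so the clause is not triggered.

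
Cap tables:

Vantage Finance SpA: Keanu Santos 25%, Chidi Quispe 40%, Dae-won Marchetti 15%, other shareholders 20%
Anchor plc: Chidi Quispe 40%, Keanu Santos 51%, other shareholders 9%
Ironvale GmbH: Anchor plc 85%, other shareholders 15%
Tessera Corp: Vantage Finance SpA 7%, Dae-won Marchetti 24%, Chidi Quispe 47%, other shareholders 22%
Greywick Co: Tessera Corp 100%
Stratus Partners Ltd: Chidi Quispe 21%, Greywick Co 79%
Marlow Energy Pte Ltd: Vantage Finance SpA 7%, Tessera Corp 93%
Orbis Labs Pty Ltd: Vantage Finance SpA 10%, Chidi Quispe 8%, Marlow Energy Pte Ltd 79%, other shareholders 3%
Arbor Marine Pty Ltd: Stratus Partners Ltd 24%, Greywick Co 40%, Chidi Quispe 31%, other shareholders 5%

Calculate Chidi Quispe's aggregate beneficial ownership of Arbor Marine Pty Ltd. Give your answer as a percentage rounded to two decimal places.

Chidi reaches Arbor along 6 paths.
Via Stratus: 21% × 24% = 5.04%.
Via Vantage → Tessera → Greywick → Stratus: 40% × 7% × 100% × 79% × 24% = 0.53088%.
Via Tessera → Greywick → Stratus: 47% × 100% × 79% × 24% = 8.9112%.
Via Vantage → Tessera → Greywick: 40% × 7% × 100% × 40% = 1.12%.
Via Tessera → Greywick: 47% × 100% × 40% = 18.8%.
Direct stake: 31% = 31%.
Total: 5.04% + 0.53088% + 8.9112% + 1.12% + 18.8% + 31% = 65.40208%.
Rounded: 65.40%.

65.40%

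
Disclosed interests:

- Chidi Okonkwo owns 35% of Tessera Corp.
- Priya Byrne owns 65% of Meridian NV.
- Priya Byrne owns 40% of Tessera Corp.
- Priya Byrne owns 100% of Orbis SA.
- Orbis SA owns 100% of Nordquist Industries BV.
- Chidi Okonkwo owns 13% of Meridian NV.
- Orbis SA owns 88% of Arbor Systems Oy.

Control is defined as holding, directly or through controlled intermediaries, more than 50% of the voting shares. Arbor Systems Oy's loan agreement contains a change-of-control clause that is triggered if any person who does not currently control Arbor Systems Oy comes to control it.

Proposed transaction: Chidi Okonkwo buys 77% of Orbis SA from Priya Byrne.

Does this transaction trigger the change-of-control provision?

Yes

The purchase adds only to Chidi's holdings (Priya's stake shrinks), so Chidi is the only person who could newly come to control Arbor.
Chidi's largest direct stake is 35% in Tessera, which does not meet the threshold, so Chidi controls no company.
Neither Chidi nor any entity Chidi controls holds any voting interest in Arbor.
So before the transaction, Chidi does not control Arbor.
After the purchase, Chidi holds 77% of Orbis directly, and Priya's stake falls to 23%.
Chidi holds 77% of Orbis, so Chidi controls Orbis.
Orbis holds 88% of Arbor, so Chidi controls Arbor.
Chidi did not control Arbor before and does after, so the clause is triggered.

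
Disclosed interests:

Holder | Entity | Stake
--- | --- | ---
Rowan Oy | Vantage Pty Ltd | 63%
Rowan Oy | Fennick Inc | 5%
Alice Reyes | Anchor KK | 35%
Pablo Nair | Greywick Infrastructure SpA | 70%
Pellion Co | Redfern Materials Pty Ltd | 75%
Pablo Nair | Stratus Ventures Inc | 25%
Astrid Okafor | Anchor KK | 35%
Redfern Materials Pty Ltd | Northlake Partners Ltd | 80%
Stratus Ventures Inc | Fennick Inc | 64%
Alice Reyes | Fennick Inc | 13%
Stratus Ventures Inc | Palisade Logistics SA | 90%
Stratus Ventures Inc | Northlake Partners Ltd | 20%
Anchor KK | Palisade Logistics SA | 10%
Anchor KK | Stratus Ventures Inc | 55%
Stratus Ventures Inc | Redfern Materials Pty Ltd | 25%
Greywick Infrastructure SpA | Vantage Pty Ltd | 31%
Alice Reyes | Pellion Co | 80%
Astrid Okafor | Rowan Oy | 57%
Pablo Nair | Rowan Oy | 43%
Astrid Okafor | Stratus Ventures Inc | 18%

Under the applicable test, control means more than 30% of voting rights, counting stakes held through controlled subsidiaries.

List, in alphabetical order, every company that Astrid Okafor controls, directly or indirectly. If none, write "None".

Anchor KK, Fennick Inc, Palisade Logistics SA, Rowan Oy, Stratus Ventures Inc, Vantage Pty Ltd

Astrid holds 35% of Anchor, so Astrid controls Anchor.
Astrid holds 57% of Rowan, so Astrid controls Rowan.
Anchor and Astrid together hold 55% + 18% = 73% of Stratus, so Astrid controls Stratus.
Stratus and Rowan together hold 64% + 5% = 69% of Fennick, so Astrid controls Fennick.
Stratus and Anchor together hold 90% + 10% = 100% of Palisade, so Astrid controls Palisade.
Rowan holds 63% of Vantage, so Astrid controls Vantage.
No other company's threshold is met.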